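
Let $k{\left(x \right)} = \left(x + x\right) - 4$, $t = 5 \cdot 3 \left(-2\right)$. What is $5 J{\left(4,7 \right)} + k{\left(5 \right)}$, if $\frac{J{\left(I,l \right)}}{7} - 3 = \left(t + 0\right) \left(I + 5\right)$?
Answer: $-9339$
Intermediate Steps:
$t = -30$ ($t = 15 \left(-2\right) = -30$)
$k{\left(x \right)} = -4 + 2 x$ ($k{\left(x \right)} = 2 x - 4 = -4 + 2 x$)
$J{\left(I,l \right)} = -1029 - 210 I$ ($J{\left(I,l \right)} = 21 + 7 \left(-30 + 0\right) \left(I + 5\right) = 21 + 7 \left(- 30 \left(5 + I\right)\right) = 21 + 7 \left(-150 - 30 I\right) = 21 - \left(1050 + 210 I\right) = -1029 - 210 I$)
$5 J{\left(4,7 \right)} + k{\left(5 \right)} = 5 \left(-1029 - 840\right) + \left(-4 + 2 \cdot 5\right) = 5 \left(-1029 - 840\right) + \left(-4 + 10\right) = 5 \left(-1869\right) + 6 = -9345 + 6 = -9339$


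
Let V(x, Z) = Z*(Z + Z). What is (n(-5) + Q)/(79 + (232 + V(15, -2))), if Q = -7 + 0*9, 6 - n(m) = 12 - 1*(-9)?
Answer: -2/29 ≈ -0.068966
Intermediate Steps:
V(x, Z) = 2*Z² (V(x, Z) = Z*(2*Z) = 2*Z²)
n(m) = -15 (n(m) = 6 - (12 - 1*(-9)) = 6 - (12 + 9) = 6 - 1*21 = 6 - 21 = -15)
Q = -7 (Q = -7 + 0 = -7)
(n(-5) + Q)/(79 + (232 + V(15, -2))) = (-15 - 7)/(79 + (232 + 2*(-2)²)) = -22/(79 + (232 + 2*4)) = -22/(79 + (232 + 8)) = -22/(79 + 240) = -22/319 = -22*1/319 = -2/29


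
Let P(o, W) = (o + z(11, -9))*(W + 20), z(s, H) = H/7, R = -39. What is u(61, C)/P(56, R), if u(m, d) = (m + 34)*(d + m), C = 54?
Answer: -4025/383 ≈ -10.509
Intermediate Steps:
z(s, H) = H/7 (z(s, H) = H*(1/7) = H/7)
u(m, d) = (34 + m)*(d + m)
P(o, W) = (20 + W)*(-9/7 + o) (P(o, W) = (o + (1/7)*(-9))*(W + 20) = (o - 9/7)*(20 + W) = (-9/7 + o)*(20 + W) = (20 + W)*(-9/7 + o))
u(61, C)/P(56, R) = (61**2 + 34*54 + 34*61 + 54*61)/(-180/7 + 20*56 - 9/7*(-39) - 39*56) = (3721 + 1836 + 2074 + 3294)/(-180/7 + 1120 + 351/7 - 2184) = 10925/(-7277/7) = 10925*(-7/7277) = -4025/383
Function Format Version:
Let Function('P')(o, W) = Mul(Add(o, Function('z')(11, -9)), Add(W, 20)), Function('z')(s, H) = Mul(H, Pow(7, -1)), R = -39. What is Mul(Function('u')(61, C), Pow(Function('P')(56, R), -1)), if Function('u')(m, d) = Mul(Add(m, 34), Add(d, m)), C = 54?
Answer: Rational(-4025, 383) ≈ -10.509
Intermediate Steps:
Function('z')(s, H) = Mul(Rational(1, 7), H) (Function('z')(s, H) = Mul(H, Rational(1, 7)) = Mul(Rational(1, 7), H))
Function('u')(m, d) = Mul(Add(34, m), Add(d, m))
Function('P')(o, W) = Mul(Add(20, W), Add(Rational(-9, 7), o)) (Function('P')(o, W) = Mul(Add(o, Mul(Rational(1, 7), -9)), Add(W, 20)) = Mul(Add(o, Rational(-9, 7)), Add(20, W)) = Mul(Add(Rational(-9, 7), o), Add(20, W)) = Mul(Add(20, W), Add(Rational(-9, 7), o)))
Mul(Function('u')(61, C), Pow(Function('P')(56, R), -1)) = Mul(Add(Pow(61, 2), Mul(34, 54), Mul(34, 61), Mul(54, 61)), Pow(Add(Rational(-180, 7), Mul(20, 56), Mul(Rational(-9, 7), -39), Mul(-39, 56)), -1)) = Mul(Add(3721, 1836, 2074, 3294), Pow(Add(Rational(-180, 7), 1120, Rational(351, 7), -2184), -1)) = Mul(10925, Pow(Rational(-7277, 7), -1)) = Mul(10925, Rational(-7, 7277)) = Rational(-4025, 383)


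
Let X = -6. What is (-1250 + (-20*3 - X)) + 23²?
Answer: -775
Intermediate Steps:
(-1250 + (-20*3 - X)) + 23² = (-1250 + (-20*3 - 1*(-6))) + 23² = (-1250 + (-60 + 6)) + 529 = (-1250 - 54) + 529 = -1304 + 529 = -775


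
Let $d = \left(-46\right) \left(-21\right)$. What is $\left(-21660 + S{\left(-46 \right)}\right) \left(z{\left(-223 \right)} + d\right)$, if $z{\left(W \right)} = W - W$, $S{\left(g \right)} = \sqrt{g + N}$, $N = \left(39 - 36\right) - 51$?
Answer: $-20923560 + 966 i \sqrt{94} \approx -2.0924 \cdot 10^{7} + 9365.7 i$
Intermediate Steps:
$N = -48$ ($N = 3 - 51 = -48$)
$S{\left(g \right)} = \sqrt{-48 + g}$ ($S{\left(g \right)} = \sqrt{g - 48} = \sqrt{-48 + g}$)
$z{\left(W \right)} = 0$
$d = 966$
$\left(-21660 + S{\left(-46 \right)}\right) \left(z{\left(-223 \right)} + d\right) = \left(-21660 + \sqrt{-48 - 46}\right) \left(0 + 966\right) = \left(-21660 + \sqrt{-94}\right) 966 = \left(-21660 + i \sqrt{94}\right) 966 = -20923560 + 966 i \sqrt{94}$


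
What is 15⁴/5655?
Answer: 3375/377 ≈ 8.9523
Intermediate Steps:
15⁴/5655 = 50625*(1/5655) = 3375/377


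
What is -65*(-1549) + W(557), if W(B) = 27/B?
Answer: 56081572/557 ≈ 1.0069e+5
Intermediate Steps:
-65*(-1549) + W(557) = -65*(-1549) + 27/557 = 100685 + 27*(1/557) = 100685 + 27/557 = 56081572/557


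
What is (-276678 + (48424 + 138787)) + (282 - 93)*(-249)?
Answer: -136528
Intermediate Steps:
(-276678 + (48424 + 138787)) + (282 - 93)*(-249) = (-276678 + 187211) + 189*(-249) = -89467 - 47061 = -136528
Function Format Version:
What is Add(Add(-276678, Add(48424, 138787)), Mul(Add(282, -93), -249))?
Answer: -136528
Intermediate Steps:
Add(Add(-276678, Add(48424, 138787)), Mul(Add(282, -93), -249)) = Add(Add(-276678, 187211), Mul(189, -249)) = Add(-89467, -47061) = -136528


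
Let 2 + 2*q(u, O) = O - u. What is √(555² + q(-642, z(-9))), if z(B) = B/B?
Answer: √1233382/2 ≈ 555.29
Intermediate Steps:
z(B) = 1
q(u, O) = -1 + O/2 - u/2 (q(u, O) = -1 + (O - u)/2 = -1 + (O/2 - u/2) = -1 + O/2 - u/2)
√(555² + q(-642, z(-9))) = √(555² + (-1 + (½)*1 - ½*(-642))) = √(308025 + (-1 + ½ + 321)) = √(308025 + 641/2) = √(616691/2) = √1233382/2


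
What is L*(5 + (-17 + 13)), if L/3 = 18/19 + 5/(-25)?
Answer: 213/95 ≈ 2.2421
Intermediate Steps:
L = 213/95 (L = 3*(18/19 + 5/(-25)) = 3*(18*(1/19) + 5*(-1/25)) = 3*(18/19 - ⅕) = 3*(71/95) = 213/95 ≈ 2.2421)
L*(5 + (-17 + 13)) = 213*(5 + (-17 + 13))/95 = 213*(5 - 4)/95 = (213/95)*1 = 213/95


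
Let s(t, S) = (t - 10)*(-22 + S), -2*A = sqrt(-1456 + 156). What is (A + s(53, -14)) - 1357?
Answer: -2905 - 5*I*sqrt(13) ≈ -2905.0 - 18.028*I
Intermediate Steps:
A = -5*I*sqrt(13) (A = -sqrt(-1456 + 156)/2 = -5*I*sqrt(13) ≈ -18.028*I)
s(t, S) = (-22 + S)*(-10 + t) (s(t, S) = (-10 + t)*(-22 + S) = (-22 + S)*(-10 + t))
(A + s(53, -14)) - 1357 = (-5*I*sqrt(13) + (220 - 22*53 - 10*(-14) - 14*53)) - 1357 = (-5*I*sqrt(13) + (220 - 1166 + 140 - 742)) - 1357 = (-5*I*sqrt(13) - 1548) - 1357 = (-1548 - 5*I*sqrt(13)) - 1357 = -2905 - 5*I*sqrt(13)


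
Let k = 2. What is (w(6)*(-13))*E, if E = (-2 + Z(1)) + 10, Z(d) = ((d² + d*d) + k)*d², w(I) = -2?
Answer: 312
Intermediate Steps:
Z(d) = d²*(2 + 2*d²) (Z(d) = ((d² + d*d) + 2)*d² = ((d² + d²) + 2)*d² = (2*d² + 2)*d² = (2 + 2*d²)*d² = d²*(2 + 2*d²))
E = 12 (E = (-2 + 2*1²*(1 + 1²)) + 10 = (-2 + 2*1*(1 + 1)) + 10 = (-2 + 2*1*2) + 10 = (-2 + 4) + 10 = 2 + 10 = 12)
(w(6)*(-13))*E = -2*(-13)*12 = 26*12 = 312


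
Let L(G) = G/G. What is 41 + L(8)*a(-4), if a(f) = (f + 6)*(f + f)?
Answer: 25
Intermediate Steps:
L(G) = 1
a(f) = 2*f*(6 + f) (a(f) = (6 + f)*(2*f) = 2*f*(6 + f))
41 + L(8)*a(-4) = 41 + 1*(2*(-4)*(6 - 4)) = 41 + 1*(2*(-4)*2) = 41 + 1*(-16) = 41 - 16 = 25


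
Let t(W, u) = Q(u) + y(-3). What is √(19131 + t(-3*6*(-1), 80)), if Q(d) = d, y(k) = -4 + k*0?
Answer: √19207 ≈ 138.59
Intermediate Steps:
y(k) = -4 (y(k) = -4 + 0 = -4)
t(W, u) = -4 + u (t(W, u) = u - 4 = -4 + u)
√(19131 + t(-3*6*(-1), 80)) = √(19131 + (-4 + 80)) = √(19131 + 76) = √19207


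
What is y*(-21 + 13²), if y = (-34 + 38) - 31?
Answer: -3996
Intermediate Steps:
y = -27 (y = 4 - 31 = -27)
y*(-21 + 13²) = -27*(-21 + 13²) = -27*(-21 + 169) = -27*148 = -3996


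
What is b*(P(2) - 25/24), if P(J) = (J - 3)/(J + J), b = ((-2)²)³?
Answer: -248/3 ≈ -82.667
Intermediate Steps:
b = 64 (b = 4³ = 64)
P(J) = (-3 + J)/(2*J) (P(J) = (-3 + J)/((2*J)) = (-3 + J)*(1/(2*J)) = (-3 + J)/(2*J))
b*(P(2) - 25/24) = 64*((½)*(-3 + 2)/2 - 25/24) = 64*((½)*(½)*(-1) - 25*1/24) = 64*(-¼ - 25/24) = 64*(-31/24) = -248/3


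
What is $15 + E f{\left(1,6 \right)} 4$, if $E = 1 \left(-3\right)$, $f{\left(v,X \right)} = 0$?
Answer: $15$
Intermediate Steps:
$E = -3$
$15 + E f{\left(1,6 \right)} 4 = 15 - 3 \cdot 0 \cdot 4 = 15 - 0 = 15 + 0 = 15$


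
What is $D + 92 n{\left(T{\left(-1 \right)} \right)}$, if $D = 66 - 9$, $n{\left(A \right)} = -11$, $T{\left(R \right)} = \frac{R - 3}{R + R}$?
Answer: $-955$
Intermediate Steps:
$T{\left(R \right)} = \frac{-3 + R}{2 R}$
$D = 57$ ($D = 66 - 9 = 57$)
$D + 92 n{\left(T{\left(-1 \right)} \right)} = 57 + 92 \left(-11\right) = 57 - 1012 = -955$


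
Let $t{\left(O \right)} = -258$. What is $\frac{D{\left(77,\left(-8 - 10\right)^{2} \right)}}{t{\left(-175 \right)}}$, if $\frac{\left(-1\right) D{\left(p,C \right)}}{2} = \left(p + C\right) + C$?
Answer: $\frac{725}{129} \approx 5.6202$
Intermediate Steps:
$D{\left(p,C \right)} = - 4 C - 2 p$ ($D{\left(p,C \right)} = - 2 \left(\left(p + C\right) + C\right) = - 2 \left(\left(C + p\right) + C\right) = - 2 \left(p + 2 C\right) = - 4 C - 2 p$)
$\frac{D{\left(77,\left(-8 - 10\right)^{2} \right)}}{t{\left(-175 \right)}} = \frac{- 4 \left(-8 - 10\right)^{2} - 154}{-258} = \left(- 4 \left(-8 - 10\right)^{2} - 154\right) \left(- \frac{1}{258}\right) = \left(- 4 \left(-18\right)^{2} - 154\right) \left(- \frac{1}{258}\right) = \left(\left(-4\right) 324 - 154\right) \left(- \frac{1}{258}\right) = \left(-1296 - 154\right) \left(- \frac{1}{258}\right) = \left(-1450\right) \left(- \frac{1}{258}\right) = \frac{725}{129}$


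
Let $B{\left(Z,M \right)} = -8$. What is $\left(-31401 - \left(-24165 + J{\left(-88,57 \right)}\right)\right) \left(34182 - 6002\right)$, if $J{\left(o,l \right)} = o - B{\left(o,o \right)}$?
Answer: $-201656080$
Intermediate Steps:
$J{\left(o,l \right)} = 8 + o$ ($J{\left(o,l \right)} = o - -8 = o + 8 = 8 + o$)
$\left(-31401 - \left(-24165 + J{\left(-88,57 \right)}\right)\right) \left(34182 - 6002\right) = \left(-31401 + \left(24165 - \left(8 - 88\right)\right)\right) \left(34182 - 6002\right) = \left(-31401 + \left(24165 - -80\right)\right) 28180 = \left(-31401 + \left(24165 + 80\right)\right) 28180 = \left(-31401 + 24245\right) 28180 = \left(-7156\right) 28180 = -201656080$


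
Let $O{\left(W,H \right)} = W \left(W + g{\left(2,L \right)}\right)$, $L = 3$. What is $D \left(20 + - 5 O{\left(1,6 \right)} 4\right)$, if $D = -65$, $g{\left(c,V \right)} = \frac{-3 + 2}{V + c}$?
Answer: $-260$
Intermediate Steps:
$g{\left(c,V \right)} = - \frac{1}{V + c}$
$O{\left(W,H \right)} = W \left(- \frac{1}{5} + W\right)$ ($O{\left(W,H \right)} = W \left(W - \frac{1}{3 + 2}\right) = W \left(W - \frac{1}{5}\right) = W \left(- \frac{1}{5} + W\right)$)
$D \left(20 + - 5 O{\left(1,6 \right)} 4\right) = - 65 \left(20 + - 5 \cdot 1 \left(- \frac{1}{5} + 1\right) 4\right) = - 65 \left(20 + - 5 \cdot 1 \cdot \frac{4}{5} \cdot 4\right) = - 65 \left(20 + \left(-5\right) \frac{4}{5} \cdot 4\right) = - 65 \left(20 - 16\right) = \left(-65\right) 4 = -260$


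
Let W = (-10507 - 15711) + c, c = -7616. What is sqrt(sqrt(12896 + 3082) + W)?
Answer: sqrt(-33834 + sqrt(15978)) ≈ 183.6*I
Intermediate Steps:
W = -33834 (W = (-10507 - 15711) - 7616 = -26218 - 7616 = -33834)
sqrt(sqrt(12896 + 3082) + W) = sqrt(sqrt(12896 + 3082) - 33834) = sqrt(sqrt(15978) - 33834) = sqrt(-33834 + sqrt(15978))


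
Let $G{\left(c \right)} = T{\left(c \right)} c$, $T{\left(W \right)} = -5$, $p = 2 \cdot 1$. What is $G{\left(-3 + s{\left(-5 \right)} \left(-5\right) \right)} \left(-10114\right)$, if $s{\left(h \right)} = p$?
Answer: $-657410$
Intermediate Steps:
$p = 2$
$s{\left(h \right)} = 2$
$G{\left(c \right)} = - 5 c$
$G{\left(-3 + s{\left(-5 \right)} \left(-5\right) \right)} \left(-10114\right) = - 5 \left(-3 + 2 \left(-5\right)\right) \left(-10114\right) = - 5 \left(-3 - 10\right) \left(-10114\right) = \left(-5\right) \left(-13\right) \left(-10114\right) = 65 \left(-10114\right) = -657410$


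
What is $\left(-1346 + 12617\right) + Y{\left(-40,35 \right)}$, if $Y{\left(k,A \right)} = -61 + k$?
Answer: $11170$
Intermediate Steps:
$\left(-1346 + 12617\right) + Y{\left(-40,35 \right)} = \left(-1346 + 12617\right) - 101 = 11271 - 101 = 11170$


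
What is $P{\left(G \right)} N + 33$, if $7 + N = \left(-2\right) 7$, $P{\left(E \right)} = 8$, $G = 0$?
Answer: $-135$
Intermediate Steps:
$N = -21$ ($N = -7 - 14 = -21$)
$P{\left(G \right)} N + 33 = 8 \left(-21\right) + 33 = -168 + 33 = -135$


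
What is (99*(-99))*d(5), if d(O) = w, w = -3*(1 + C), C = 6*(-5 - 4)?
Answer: -1558359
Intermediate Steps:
C = -54 (C = 6*(-9) = -54)
w = 159 (w = -3*(1 - 54) = -3*(-53) = 159)
d(O) = 159
(99*(-99))*d(5) = (99*(-99))*159 = -9801*159 = -1558359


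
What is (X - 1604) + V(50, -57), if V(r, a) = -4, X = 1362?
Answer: -246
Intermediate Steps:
(X - 1604) + V(50, -57) = (1362 - 1604) - 4 = -242 - 4 = -246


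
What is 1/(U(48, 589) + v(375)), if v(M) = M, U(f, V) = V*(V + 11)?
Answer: 1/353775 ≈ 2.8267e-6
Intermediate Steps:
U(f, V) = V*(11 + V)
1/(U(48, 589) + v(375)) = 1/(589*(11 + 589) + 375) = 1/(589*600 + 375) = 1/(353400 + 375) = 1/353775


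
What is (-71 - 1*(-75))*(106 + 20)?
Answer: 504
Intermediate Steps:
(-71 - 1*(-75))*(106 + 20) = (-71 + 75)*126 = 4*126 = 504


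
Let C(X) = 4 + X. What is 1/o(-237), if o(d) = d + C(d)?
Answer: -1/470 ≈ -0.0021277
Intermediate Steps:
o(d) = 4 + 2*d (o(d) = d + (4 + d) = 4 + 2*d)
1/o(-237) = 1/(4 + 2*(-237)) = 1/(4 - 474) = 1/(-470) = -1/470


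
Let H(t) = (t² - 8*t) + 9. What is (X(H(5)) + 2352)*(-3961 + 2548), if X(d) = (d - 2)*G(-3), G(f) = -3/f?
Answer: -3312072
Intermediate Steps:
H(t) = 9 + t² - 8*t
X(d) = -2 + d (X(d) = (d - 2)*(-3/(-3)) = (-2 + d)*(-3*(-⅓)) = (-2 + d)*1 = -2 + d)
(X(H(5)) + 2352)*(-3961 + 2548) = ((-2 + (9 + 5² - 8*5)) + 2352)*(-3961 + 2548) = ((-2 + (9 + 25 - 40)) + 2352)*(-1413) = ((-2 - 6) + 2352)*(-1413) = (-8 + 2352)*(-1413) = 2344*(-1413) = -3312072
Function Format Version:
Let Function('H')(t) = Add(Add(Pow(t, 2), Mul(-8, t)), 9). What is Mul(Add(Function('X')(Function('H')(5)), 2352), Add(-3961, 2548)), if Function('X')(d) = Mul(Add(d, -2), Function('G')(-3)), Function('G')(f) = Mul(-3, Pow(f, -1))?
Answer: -3312072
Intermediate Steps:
Function('H')(t) = Add(9, Pow(t, 2), Mul(-8, t))
Function('X')(d) = Add(-2, d) (Function('X')(d) = Mul(Add(d, -2), Mul(-3, Pow(-3, -1))) = Mul(Add(-2, d), Mul(-3, Rational(-1, 3))) = Mul(Add(-2, d), 1) = Add(-2, d))
Mul(Add(Function('X')(Function('H')(5)), 2352), Add(-3961, 2548)) = Mul(Add(Add(-2, Add(9, Pow(5, 2), Mul(-8, 5))), 2352), Add(-3961, 2548)) = Mul(Add(Add(-2, Add(9, 25, -40)), 2352), -1413) = Mul(Add(Add(-2, -6), 2352), -1413) = Mul(Add(-8, 2352), -1413) = Mul(2344, -1413) = -3312072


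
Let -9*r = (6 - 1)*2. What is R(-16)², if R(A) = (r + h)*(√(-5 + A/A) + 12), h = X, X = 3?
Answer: 40460/81 + 4624*I/27 ≈ 499.51 + 171.26*I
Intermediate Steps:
h = 3
r = -10/9 (r = -(6 - 1)*2/9 = -5*2/9 = -⅑*10 = -10/9 ≈ -1.1111)
R(A) = 68/3 + 34*I/9 (R(A) = (-10/9 + 3)*(√(-5 + A/A) + 12) = 17*(√(-5 + 1) + 12)/9 = 17*(√(-4) + 12)/9 = 17*(2*I + 12)/9 = 17*(12 + 2*I)/9 = 68/3 + 34*I/9)
R(-16)² = (68/3 + 34*I/9)²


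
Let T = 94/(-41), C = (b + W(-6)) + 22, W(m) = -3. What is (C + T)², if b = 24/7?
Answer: 33396841/82369 ≈ 405.45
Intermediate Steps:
b = 24/7 (b = 24*(⅐) = 24/7 ≈ 3.4286)
C = 157/7 (C = (24/7 - 3) + 22 = 3/7 + 22 = 157/7 ≈ 22.429)
T = -94/41 (T = 94*(-1/41) = -94/41 ≈ -2.2927)
(C + T)² = (157/7 - 94/41)² = (5779/287)² = 33396841/82369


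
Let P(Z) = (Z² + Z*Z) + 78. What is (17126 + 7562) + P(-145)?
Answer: 66816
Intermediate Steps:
P(Z) = 78 + 2*Z² (P(Z) = (Z² + Z²) + 78 = 2*Z² + 78 = 78 + 2*Z²)
(17126 + 7562) + P(-145) = (17126 + 7562) + (78 + 2*(-145)²) = 24688 + (78 + 2*21025) = 24688 + (78 + 42050) = 24688 + 42128 = 66816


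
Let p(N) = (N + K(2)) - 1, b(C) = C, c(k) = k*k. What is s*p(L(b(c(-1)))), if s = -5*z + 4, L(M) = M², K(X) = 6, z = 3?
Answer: -66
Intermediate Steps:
c(k) = k²
p(N) = 5 + N (p(N) = (N + 6) - 1 = (6 + N) - 1 = 5 + N)
s = -11 (s = -5*3 + 4 = -15 + 4 = -11)
s*p(L(b(c(-1)))) = -11*(5 + ((-1)²)²) = -11*(5 + 1²) = -11*(5 + 1) = -11*6 = -66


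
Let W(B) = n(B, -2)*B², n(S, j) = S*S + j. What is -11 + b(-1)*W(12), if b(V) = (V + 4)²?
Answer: 184021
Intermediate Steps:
n(S, j) = j + S² (n(S, j) = S² + j = j + S²)
b(V) = (4 + V)²
W(B) = B²*(-2 + B²) (W(B) = (-2 + B²)*B² = B²*(-2 + B²))
-11 + b(-1)*W(12) = -11 + (4 - 1)²*(12²*(-2 + 12²)) = -11 + 3²*(144*(-2 + 144)) = -11 + 9*(144*142) = -11 + 9*20448 = -11 + 184032 = 184021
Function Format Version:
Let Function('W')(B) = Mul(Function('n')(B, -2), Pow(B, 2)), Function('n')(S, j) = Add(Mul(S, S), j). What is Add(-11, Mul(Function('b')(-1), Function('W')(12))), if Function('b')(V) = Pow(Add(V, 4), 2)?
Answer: 184021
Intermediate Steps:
Function('n')(S, j) = Add(j, Pow(S, 2)) (Function('n')(S, j) = Add(Pow(S, 2), j) = Add(j, Pow(S, 2)))
Function('b')(V) = Pow(Add(4, V), 2)
Function('W')(B) = Mul(Pow(B, 2), Add(-2, Pow(B, 2))) (Function('W')(B) = Mul(Add(-2, Pow(B, 2)), Pow(B, 2)) = Mul(Pow(B, 2), Add(-2, Pow(B, 2))))
Add(-11, Mul(Function('b')(-1), Function('W')(12))) = Add(-11, Mul(Pow(Add(4, -1), 2), Mul(Pow(12, 2), Add(-2, Pow(12, 2))))) = Add(-11, Mul(Pow(3, 2), Mul(144, Add(-2, 144)))) = Add(-11, Mul(9, Mul(144, 142))) = Add(-11, Mul(9, 20448)) = Add(-11, 184032) = 184021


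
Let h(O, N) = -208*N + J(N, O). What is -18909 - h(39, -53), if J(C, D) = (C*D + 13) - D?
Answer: -27840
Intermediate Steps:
J(C, D) = 13 - D + C*D (J(C, D) = (13 + C*D) - D = 13 - D + C*D)
h(O, N) = 13 - O - 208*N + N*O (h(O, N) = -208*N + (13 - O + N*O) = 13 - O - 208*N + N*O)
-18909 - h(39, -53) = -18909 - (13 - 1*39 - 208*(-53) - 53*39) = -18909 - (13 - 39 + 11024 - 2067) = -18909 - 1*8931 = -18909 - 8931 = -27840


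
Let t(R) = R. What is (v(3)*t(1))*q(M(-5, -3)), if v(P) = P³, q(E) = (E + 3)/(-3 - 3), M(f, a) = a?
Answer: 0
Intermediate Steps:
q(E) = -½ - E/6 (q(E) = (3 + E)/(-6) = (3 + E)*(-⅙) = -½ - E/6)
(v(3)*t(1))*q(M(-5, -3)) = (3³*1)*(-½ - ⅙*(-3)) = (27*1)*(-½ + ½) = 27*0 = 0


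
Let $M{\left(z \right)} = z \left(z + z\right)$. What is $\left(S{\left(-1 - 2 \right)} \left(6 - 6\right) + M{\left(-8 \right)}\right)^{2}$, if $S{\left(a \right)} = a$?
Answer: $16384$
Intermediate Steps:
$M{\left(z \right)} = 2 z^{2}$ ($M{\left(z \right)} = z 2 z = 2 z^{2}$)
$\left(S{\left(-1 - 2 \right)} \left(6 - 6\right) + M{\left(-8 \right)}\right)^{2} = \left(\left(-1 - 2\right) \left(6 - 6\right) + 2 \left(-8\right)^{2}\right)^{2} = \left(\left(-1 - 2\right) 0 + 2 \cdot 64\right)^{2} = \left(\left(-3\right) 0 + 128\right)^{2} = \left(0 + 128\right)^{2} = 128^{2} = 16384$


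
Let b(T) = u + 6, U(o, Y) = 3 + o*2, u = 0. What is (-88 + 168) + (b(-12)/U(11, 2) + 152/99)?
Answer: 202394/2475 ≈ 81.775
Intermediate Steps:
U(o, Y) = 3 + 2*o
b(T) = 6 (b(T) = 0 + 6 = 6)
(-88 + 168) + (b(-12)/U(11, 2) + 152/99) = (-88 + 168) + (6/(3 + 2*11) + 152/99) = 80 + (6/(3 + 22) + 152*(1/99)) = 80 + (6/25 + 152/99) = 80 + 4394/2475 = 202394/2475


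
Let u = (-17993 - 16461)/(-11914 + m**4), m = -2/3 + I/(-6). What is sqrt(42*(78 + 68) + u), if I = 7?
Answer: 2*sqrt(364962555835247685)/15425903 ≈ 78.326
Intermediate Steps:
m = -11/6 (m = -2/3 + 7/(-6) = -2*1/3 + 7*(-1/6) = -2/3 - 7/6 = -11/6 ≈ -1.8333)
u = 44652384/15425903 (u = (-17993 - 16461)/(-11914 + (-11/6)**4) = -34454/(-11914 + 14641/1296) = -34454/(-15425903/1296) = -34454*(-1296/15425903) = 44652384/15425903 ≈ 2.8946)
sqrt(42*(78 + 68) + u) = sqrt(42*(78 + 68) + 44652384/15425903) = sqrt(42*146 + 44652384/15425903) = sqrt(6132 + 44652384/15425903) = sqrt(94636289580/15425903) = 2*sqrt(364962555835247685)/15425903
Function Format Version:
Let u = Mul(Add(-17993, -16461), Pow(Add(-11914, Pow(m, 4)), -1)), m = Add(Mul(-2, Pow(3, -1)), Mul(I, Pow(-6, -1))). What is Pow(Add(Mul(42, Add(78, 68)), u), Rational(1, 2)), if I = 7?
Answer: Mul(Rational(2, 15425903), Pow(364962555835247685, Rational(1, 2))) ≈ 78.326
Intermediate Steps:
m = Rational(-11, 6) (m = Add(Mul(-2, Pow(3, -1)), Mul(7, Pow(-6, -1))) = Add(Mul(-2, Rational(1, 3)), Mul(7, Rational(-1, 6))) = Add(Rational(-2, 3), Rational(-7, 6)) = Rational(-11, 6) ≈ -1.8333)
u = Rational(44652384, 15425903) (u = Mul(Add(-17993, -16461), Pow(Add(-11914, Pow(Rational(-11, 6), 4)), -1)) = Mul(-34454, Pow(Add(-11914, Rational(14641, 1296)), -1)) = Mul(-34454, Pow(Rational(-15425903, 1296), -1)) = Mul(-34454, Rational(-1296, 15425903)) = Rational(44652384, 15425903) ≈ 2.8946)
Pow(Add(Mul(42, Add(78, 68)), u), Rational(1, 2)) = Pow(Add(Mul(42, Add(78, 68)), Rational(44652384, 15425903)), Rational(1, 2)) = Pow(Add(Mul(42, 146), Rational(44652384, 15425903)), Rational(1, 2)) = Pow(Add(6132, Rational(44652384, 15425903)), Rational(1, 2)) = Pow(Rational(94636289580, 15425903), Rational(1, 2)) = Mul(Rational(2, 15425903), Pow(364962555835247685, Rational(1, 2)))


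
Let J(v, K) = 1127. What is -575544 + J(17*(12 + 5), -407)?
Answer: -574417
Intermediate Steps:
-575544 + J(17*(12 + 5), -407) = -575544 + 1127 = -574417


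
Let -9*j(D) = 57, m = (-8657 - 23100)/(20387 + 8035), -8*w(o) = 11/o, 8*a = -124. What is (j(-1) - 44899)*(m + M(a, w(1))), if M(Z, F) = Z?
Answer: 31813048684/42633 ≈ 7.4621e+5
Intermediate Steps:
a = -31/2 (a = (1/8)*(-124) = -31/2 ≈ -15.500)
w(o) = -11/(8*o)
m = -31757/28422 ≈ -1.1173
j(D) = -19/3 (j(D) = -1/9*57 = -19/3)
(j(-1) - 44899)*(m + M(a, w(1))) = (-19/3 - 44899)*(-31757/28422 - 31/2) = -134716/3*(-236149/14211) = 31813048684/42633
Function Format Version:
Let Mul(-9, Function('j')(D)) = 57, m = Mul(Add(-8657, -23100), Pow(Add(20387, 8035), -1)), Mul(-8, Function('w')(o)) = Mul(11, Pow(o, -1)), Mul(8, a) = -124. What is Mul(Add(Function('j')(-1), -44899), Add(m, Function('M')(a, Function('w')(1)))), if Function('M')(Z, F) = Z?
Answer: Rational(31813048684, 42633) ≈ 7.4621e+5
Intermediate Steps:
a = Rational(-31, 2) (a = Mul(Rational(1, 8), -124) = Rational(-31, 2) ≈ -15.500)
Function('w')(o) = Mul(Rational(-11, 8), Pow(o, -1)) (Function('w')(o) = Mul(Rational(-1, 8), Mul(11, Pow(o, -1))) = Mul(Rational(-11, 8), Pow(o, -1)))
m = Rational(-31757, 28422) (m = Mul(-31757, Pow(28422, -1)) = Mul(-31757, Rational(1, 28422)) = Rational(-31757, 28422) ≈ -1.1173)
Function('j')(D) = Rational(-19, 3) (Function('j')(D) = Mul(Rational(-1, 9), 57) = Rational(-19, 3))
Mul(Add(Function('j')(-1), -44899), Add(m, Function('M')(a, Function('w')(1)))) = Mul(Add(Rational(-19, 3), -44899), Add(Rational(-31757, 28422), Rational(-31, 2))) = Mul(Rational(-134716, 3), Rational(-236149, 14211)) = Rational(31813048684, 42633)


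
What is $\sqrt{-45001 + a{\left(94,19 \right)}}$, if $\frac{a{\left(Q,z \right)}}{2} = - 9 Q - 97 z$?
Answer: $i \sqrt{50379} \approx 224.45 i$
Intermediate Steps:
$a{\left(Q,z \right)} = - 194 z - 18 Q$ ($a{\left(Q,z \right)} = 2 \left(- 9 Q - 97 z\right) = 2 \left(- 97 z - 9 Q\right) = - 194 z - 18 Q$)
$\sqrt{-45001 + a{\left(94,19 \right)}} = \sqrt{-45001 - 5378} = \sqrt{-50379} = i \sqrt{50379}$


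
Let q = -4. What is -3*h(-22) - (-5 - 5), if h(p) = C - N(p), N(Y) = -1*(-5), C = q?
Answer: 37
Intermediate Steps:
C = -4
N(Y) = 5
h(p) = -9 (h(p) = -4 - 1*5 = -4 - 5 = -9)
-3*h(-22) - (-5 - 5) = -3*(-9) - (-5 - 5) = 27 - 1*(-10) = 27 + 10 = 37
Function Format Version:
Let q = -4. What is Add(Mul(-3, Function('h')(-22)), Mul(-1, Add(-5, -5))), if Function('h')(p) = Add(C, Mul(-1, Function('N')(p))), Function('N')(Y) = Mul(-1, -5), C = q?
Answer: 37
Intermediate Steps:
C = -4
Function('N')(Y) = 5
Function('h')(p) = -9 (Function('h')(p) = Add(-4, Mul(-1, 5)) = Add(-4, -5) = -9)
Add(Mul(-3, Function('h')(-22)), Mul(-1, Add(-5, -5))) = Add(Mul(-3, -9), Mul(-1, Add(-5, -5))) = Add(27, Mul(-1, -10)) = Add(27, 10) = 37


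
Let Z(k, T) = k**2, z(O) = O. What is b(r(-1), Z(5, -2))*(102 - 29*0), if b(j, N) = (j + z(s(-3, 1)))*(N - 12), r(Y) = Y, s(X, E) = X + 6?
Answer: 2652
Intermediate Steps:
s(X, E) = 6 + X
b(j, N) = (-12 + N)*(3 + j) (b(j, N) = (j + (6 - 3))*(N - 12) = (j + 3)*(-12 + N) = (3 + j)*(-12 + N) = (-12 + N)*(3 + j))
b(r(-1), Z(5, -2))*(102 - 29*0) = (-36 - 12*(-1) + 3*5**2 + 5**2*(-1))*(102 - 29*0) = (-36 + 12 + 3*25 + 25*(-1))*(102 + 0) = (-36 + 12 + 75 - 25)*102 = 26*102 = 2652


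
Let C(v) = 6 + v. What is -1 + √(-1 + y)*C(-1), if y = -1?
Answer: -1 + 5*I*√2 ≈ -1.0 + 7.0711*I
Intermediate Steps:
-1 + √(-1 + y)*C(-1) = -1 + √(-1 - 1)*(6 - 1) = -1 + √(-2)*5 = -1 + (I*√2)*5 = -1 + 5*I*√2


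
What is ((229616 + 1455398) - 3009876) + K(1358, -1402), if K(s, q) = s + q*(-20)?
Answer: -1295464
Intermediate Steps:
K(s, q) = s - 20*q
((229616 + 1455398) - 3009876) + K(1358, -1402) = ((229616 + 1455398) - 3009876) + (1358 - 20*(-1402)) = (1685014 - 3009876) + (1358 + 28040) = -1324862 + 29398 = -1295464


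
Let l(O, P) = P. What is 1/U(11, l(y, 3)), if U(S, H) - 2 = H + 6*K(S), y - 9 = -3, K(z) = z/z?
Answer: 1/11 ≈ 0.090909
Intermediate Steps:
K(z) = 1
y = 6 (y = 9 - 3 = 6)
U(S, H) = 8 + H (U(S, H) = 2 + (H + 6*1) = 2 + (H + 6) = 2 + (6 + H) = 8 + H)
1/U(11, l(y, 3)) = 1/(8 + 3) = 1/11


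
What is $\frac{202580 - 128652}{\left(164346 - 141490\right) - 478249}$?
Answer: $- \frac{73928}{455393} \approx -0.16234$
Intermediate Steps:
$\frac{202580 - 128652}{\left(164346 - 141490\right) - 478249} = \frac{73928}{22856 - 478249} = \frac{73928}{-455393} = 73928 \left(- \frac{1}{455393}\right) = - \frac{73928}{455393}$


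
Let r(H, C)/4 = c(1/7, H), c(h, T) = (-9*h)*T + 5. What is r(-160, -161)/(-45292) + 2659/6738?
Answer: 200816449/534060618 ≈ 0.37602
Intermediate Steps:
c(h, T) = 5 - 9*T*h (c(h, T) = -9*T*h + 5 = 5 - 9*T*h)
r(H, C) = 20 - 36*H/7 (r(H, C) = 4*(5 - 9*H/7) = 20 - 36*H/7)
r(-160, -161)/(-45292) + 2659/6738 = (20 - 36/7*(-160))/(-45292) + 2659/6738 = (20 + 5760/7)*(-1/45292) + 2659*(1/6738) = (5900/7)*(-1/45292) + 2659/6738 = -1475/79261 + 2659/6738 = 200816449/534060618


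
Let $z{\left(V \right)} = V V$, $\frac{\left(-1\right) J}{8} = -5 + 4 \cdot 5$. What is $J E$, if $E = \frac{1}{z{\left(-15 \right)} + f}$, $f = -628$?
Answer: $\frac{120}{403} \approx 0.29777$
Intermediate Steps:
$J = -120$ ($J = - 8 \left(-5 + 4 \cdot 5\right) = - 8 \left(-5 + 20\right) = \left(-8\right) 15 = -120$)
$z{\left(V \right)} = V^{2}$
$E = - \frac{1}{403}$ ($E = \frac{1}{\left(-15\right)^{2} - 628} = \frac{1}{225 - 628} = \frac{1}{-403} = - \frac{1}{403} \approx -0.0024814$)
$J E = \left(-120\right) \left(- \frac{1}{403}\right) = \frac{120}{403}$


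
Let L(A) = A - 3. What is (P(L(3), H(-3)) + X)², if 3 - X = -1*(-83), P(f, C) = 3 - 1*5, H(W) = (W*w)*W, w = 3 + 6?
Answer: 6724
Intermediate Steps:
L(A) = -3 + A
w = 9
H(W) = 9*W² (H(W) = (W*9)*W = (9*W)*W = 9*W²)
P(f, C) = -2 (P(f, C) = 3 - 5 = -2)
X = -80 (X = 3 - (-1)*(-83) = 3 - 1*83 = 3 - 83 = -80)
(P(L(3), H(-3)) + X)² = (-2 - 80)² = (-82)² = 6724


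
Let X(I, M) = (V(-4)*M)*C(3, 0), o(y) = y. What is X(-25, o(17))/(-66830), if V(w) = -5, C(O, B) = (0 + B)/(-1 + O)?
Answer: 0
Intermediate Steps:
C(O, B) = B/(-1 + O)
X(I, M) = 0 (X(I, M) = (-5*M)*(0/(-1 + 3)) = (-5*M)*(0/2) = (-5*M)*(0*(½)) = -5*M*0 = 0)
X(-25, o(17))/(-66830) = 0/(-66830) = 0*(-1/66830) = 0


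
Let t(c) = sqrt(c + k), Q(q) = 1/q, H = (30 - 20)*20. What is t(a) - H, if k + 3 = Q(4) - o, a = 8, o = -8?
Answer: -200 + sqrt(53)/2 ≈ -196.36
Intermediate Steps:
H = 200 (H = 10*20 = 200)
k = 21/4 (k = -3 + (1/4 - 1*(-8)) = -3 + (1/4 + 8) = -3 + 33/4 = 21/4 ≈ 5.2500)
t(c) = sqrt(21/4 + c) (t(c) = sqrt(c + 21/4) = sqrt(21/4 + c))
t(a) - H = sqrt(21 + 4*8)/2 - 1*200 = sqrt(21 + 32)/2 - 200 = sqrt(53)/2 - 200 = -200 + sqrt(53)/2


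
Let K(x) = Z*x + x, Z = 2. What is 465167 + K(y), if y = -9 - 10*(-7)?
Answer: 465350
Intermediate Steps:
y = 61 (y = -9 + 70 = 61)
K(x) = 3*x (K(x) = 2*x + x = 3*x)
465167 + K(y) = 465167 + 3*61 = 465167 + 183 = 465350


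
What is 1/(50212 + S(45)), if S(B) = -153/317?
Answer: 317/15917051 ≈ 1.9916e-5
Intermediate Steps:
S(B) = -153/317 (S(B) = -153*1/317 = -153/317)
1/(50212 + S(45)) = 1/(50212 - 153/317) = 1/(15917051/317) = 317/15917051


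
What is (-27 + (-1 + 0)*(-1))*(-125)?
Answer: 3250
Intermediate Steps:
(-27 + (-1 + 0)*(-1))*(-125) = (-27 - 1*(-1))*(-125) = (-27 + 1)*(-125) = -26*(-125) = 3250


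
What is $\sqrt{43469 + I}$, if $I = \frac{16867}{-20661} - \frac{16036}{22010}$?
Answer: $\frac{2 \sqrt{111447490594183815}}{3202455} \approx 208.49$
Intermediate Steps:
$I = - \frac{4947623}{3202455}$ ($I = 16867 \left(- \frac{1}{20661}\right) - \frac{8018}{11005} = - \frac{16867}{20661} - \frac{8018}{11005} = - \frac{4947623}{3202455} \approx -1.5449$)
$\sqrt{43469 + I} = \sqrt{43469 - \frac{4947623}{3202455}} = \sqrt{\frac{139202568772}{3202455}} = \frac{2 \sqrt{111447490594183815}}{3202455}$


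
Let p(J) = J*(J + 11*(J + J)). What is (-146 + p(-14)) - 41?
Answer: 4321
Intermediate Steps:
p(J) = 23*J² (p(J) = J*(J + 11*(2*J)) = J*(J + 22*J) = J*(23*J) = 23*J²)
(-146 + p(-14)) - 41 = (-146 + 23*(-14)²) - 41 = (-146 + 23*196) - 41 = (-146 + 4508) - 41 = 4362 - 41 = 4321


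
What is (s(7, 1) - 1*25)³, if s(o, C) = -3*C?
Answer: -21952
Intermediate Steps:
(s(7, 1) - 1*25)³ = (-3*1 - 1*25)³ = (-3 - 25)³ = (-28)³ = -21952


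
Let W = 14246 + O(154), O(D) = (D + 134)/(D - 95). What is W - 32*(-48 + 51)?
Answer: 835138/59 ≈ 14155.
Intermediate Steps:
O(D) = (134 + D)/(-95 + D)
W = 840802/59 (W = 14246 + (134 + 154)/(-95 + 154) = 14246 + 288/59 = 840802/59 ≈ 14251.)
W - 32*(-48 + 51) = 840802/59 - 32*(-48 + 51) = 840802/59 - 32*3 = 840802/59 - 1*96 = 840802/59 - 96 = 835138/59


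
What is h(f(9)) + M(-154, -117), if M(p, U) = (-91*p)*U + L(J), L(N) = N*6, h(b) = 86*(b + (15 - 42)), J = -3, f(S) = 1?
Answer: -1641892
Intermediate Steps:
h(b) = -2322 + 86*b (h(b) = 86*(b - 27) = 86*(-27 + b) = -2322 + 86*b)
L(N) = 6*N
M(p, U) = -18 - 91*U*p (M(p, U) = (-91*p)*U + 6*(-3) = -91*U*p - 18 = -18 - 91*U*p)
h(f(9)) + M(-154, -117) = (-2322 + 86*1) + (-18 - 91*(-117)*(-154)) = (-2322 + 86) + (-18 - 1639638) = -2236 - 1639656 = -1641892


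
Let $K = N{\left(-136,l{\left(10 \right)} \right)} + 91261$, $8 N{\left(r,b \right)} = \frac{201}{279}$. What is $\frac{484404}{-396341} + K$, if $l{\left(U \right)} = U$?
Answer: $\frac{26910500303015}{294877704} \approx 91260.0$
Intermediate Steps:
$N{\left(r,b \right)} = \frac{67}{744}$ ($N{\left(r,b \right)} = \frac{201 \cdot \frac{1}{279}}{8} = \frac{1}{8} \cdot \frac{67}{93} = \frac{67}{744}$)
$K = \frac{67898251}{744}$ ($K = \frac{67}{744} + 91261 = \frac{67898251}{744} \approx 91261.0$)
$\frac{484404}{-396341} + K = \frac{484404}{-396341} + \frac{67898251}{744} = 484404 \left(- \frac{1}{396341}\right) + \frac{67898251}{744} = - \frac{484404}{396341} + \frac{67898251}{744} = \frac{26910500303015}{294877704}$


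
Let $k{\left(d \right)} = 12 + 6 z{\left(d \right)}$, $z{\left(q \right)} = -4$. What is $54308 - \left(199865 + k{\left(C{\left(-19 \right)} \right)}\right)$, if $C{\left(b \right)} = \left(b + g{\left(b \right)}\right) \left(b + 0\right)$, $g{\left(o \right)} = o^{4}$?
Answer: $-145545$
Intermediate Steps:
$C{\left(b \right)} = b \left(b + b^{4}\right)$ ($C{\left(b \right)} = \left(b + b^{4}\right) \left(b + 0\right) = \left(b + b^{4}\right) b = b \left(b + b^{4}\right)$)
$k{\left(d \right)} = -12$ ($k{\left(d \right)} = 12 + 6 \left(-4\right) = 12 - 24 = -12$)
$54308 - \left(199865 + k{\left(C{\left(-19 \right)} \right)}\right) = 54308 - 199853 = -145545$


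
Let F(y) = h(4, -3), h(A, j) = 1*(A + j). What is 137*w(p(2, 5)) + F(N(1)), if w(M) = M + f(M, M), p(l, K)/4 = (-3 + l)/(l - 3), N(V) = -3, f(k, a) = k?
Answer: 1097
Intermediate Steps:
p(l, K) = 4 (p(l, K) = 4*((-3 + l)/(l - 3)) = 4*((-3 + l)/(-3 + l)) = 4*1 = 4)
w(M) = 2*M (w(M) = M + M = 2*M)
h(A, j) = A + j
F(y) = 1 (F(y) = 4 - 3 = 1)
137*w(p(2, 5)) + F(N(1)) = 137*(2*4) + 1 = 137*8 + 1 = 1096 + 1 = 1097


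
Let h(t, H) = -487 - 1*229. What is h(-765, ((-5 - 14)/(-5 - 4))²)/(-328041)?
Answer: 716/328041 ≈ 0.0021827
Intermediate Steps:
h(t, H) = -716 (h(t, H) = -487 - 229 = -716)
h(-765, ((-5 - 14)/(-5 - 4))²)/(-328041) = -716/(-328041) = -716*(-1/328041) = 716/328041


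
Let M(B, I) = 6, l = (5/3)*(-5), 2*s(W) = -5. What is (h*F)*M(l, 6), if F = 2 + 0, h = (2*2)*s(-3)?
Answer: -120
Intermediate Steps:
s(W) = -5/2 (s(W) = (½)*(-5) = -5/2)
l = -25/3 (l = (5*(⅓))*(-5) = (5/3)*(-5) = -25/3 ≈ -8.3333)
h = -10 (h = (2*2)*(-5/2) = 4*(-5/2) = -10)
F = 2
(h*F)*M(l, 6) = -10*2*6 = -20*6 = -120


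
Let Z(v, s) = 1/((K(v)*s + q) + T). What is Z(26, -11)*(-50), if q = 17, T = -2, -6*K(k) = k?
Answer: -75/94 ≈ -0.79787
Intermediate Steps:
K(k) = -k/6
Z(v, s) = 1/(15 - s*v/6) (Z(v, s) = 1/(((-v/6)*s + 17) - 2) = 1/((-s*v/6 + 17) - 2) = 1/((17 - s*v/6) - 2) = 1/(15 - s*v/6))
Z(26, -11)*(-50) = (6/(90 - 1*(-11)*26))*(-50) = (6/(90 + 286))*(-50) = (6/376)*(-50) = (6*(1/376))*(-50) = (3/188)*(-50) = -75/94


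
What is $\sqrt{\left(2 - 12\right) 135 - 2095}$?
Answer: $i \sqrt{3445} \approx 58.694 i$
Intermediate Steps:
$\sqrt{\left(2 - 12\right) 135 - 2095} = \sqrt{\left(-10\right) 135 - 2095} = \sqrt{-1350 - 2095} = \sqrt{-3445} = i \sqrt{3445}$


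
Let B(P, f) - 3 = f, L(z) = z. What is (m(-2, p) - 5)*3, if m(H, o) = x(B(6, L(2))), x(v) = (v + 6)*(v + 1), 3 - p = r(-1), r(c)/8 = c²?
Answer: 183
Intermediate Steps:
r(c) = 8*c²
p = -5 (p = 3 - 8*(-1)² = 3 - 8 = -5)
B(P, f) = 3 + f
x(v) = (1 + v)*(6 + v) (x(v) = (6 + v)*(1 + v) = (1 + v)*(6 + v))
m(H, o) = 66 (m(H, o) = 6 + (3 + 2)² + 7*(3 + 2) = 6 + 5² + 7*5 = 6 + 25 + 35 = 66)
(m(-2, p) - 5)*3 = (66 - 5)*3 = 61*3 = 183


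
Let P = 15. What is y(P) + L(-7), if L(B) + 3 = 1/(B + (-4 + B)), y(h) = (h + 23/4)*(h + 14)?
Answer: 21553/36 ≈ 598.69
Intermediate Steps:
y(h) = (14 + h)*(23/4 + h) (y(h) = (h + 23*(¼))*(14 + h) = (h + 23/4)*(14 + h) = (23/4 + h)*(14 + h) = (14 + h)*(23/4 + h))
L(B) = -3 + 1/(-4 + 2*B) (L(B) = -3 + 1/(B + (-4 + B)) = -3 + 1/(-4 + 2*B))
y(P) + L(-7) = (161/2 + 15² + (79/4)*15) + (13 - 6*(-7))/(2*(-2 - 7)) = (161/2 + 225 + 1185/4) + (½)*(13 + 42)/(-9) = 2407/4 + (½)*(-⅑)*55 = 2407/4 - 55/18 = 21553/36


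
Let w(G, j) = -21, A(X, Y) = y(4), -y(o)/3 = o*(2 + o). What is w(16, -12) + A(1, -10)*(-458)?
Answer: 32955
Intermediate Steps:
y(o) = -3*o*(2 + o)
A(X, Y) = -72 (A(X, Y) = -3*4*(2 + 4) = -3*4*6 = -72)
w(16, -12) + A(1, -10)*(-458) = -21 - 72*(-458) = -21 + 32976 = 32955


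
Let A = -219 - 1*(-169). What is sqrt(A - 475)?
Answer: 5*I*sqrt(21) ≈ 22.913*I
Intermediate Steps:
A = -50 (A = -219 + 169 = -50)
sqrt(A - 475) = sqrt(-50 - 475) = sqrt(-525) = 5*I*sqrt(21)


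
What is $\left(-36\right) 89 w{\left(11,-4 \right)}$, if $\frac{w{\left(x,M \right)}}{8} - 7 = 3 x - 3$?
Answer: $-948384$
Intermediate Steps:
$w{\left(x,M \right)} = 32 + 24 x$ ($w{\left(x,M \right)} = 56 + 8 \left(3 x - 3\right) = 56 + 8 \left(-3 + 3 x\right) = 56 + \left(-24 + 24 x\right) = 32 + 24 x$)
$\left(-36\right) 89 w{\left(11,-4 \right)} = \left(-36\right) 89 \left(32 + 24 \cdot 11\right) = - 3204 \left(32 + 264\right) = \left(-3204\right) 296 = -948384$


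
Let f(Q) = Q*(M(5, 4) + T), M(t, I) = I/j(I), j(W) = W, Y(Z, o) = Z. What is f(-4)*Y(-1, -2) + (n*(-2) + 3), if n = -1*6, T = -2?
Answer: 11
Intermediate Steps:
M(t, I) = 1 (M(t, I) = I/I = 1)
f(Q) = -Q (f(Q) = Q*(1 - 2) = Q*(-1) = -Q)
n = -6
f(-4)*Y(-1, -2) + (n*(-2) + 3) = -1*(-4)*(-1) + (-6*(-2) + 3) = 4*(-1) + (12 + 3) = -4 + 15 = 11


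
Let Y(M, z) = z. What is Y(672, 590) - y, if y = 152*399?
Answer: -60058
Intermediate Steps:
y = 60648
Y(672, 590) - y = 590 - 1*60648 = 590 - 60648 = -60058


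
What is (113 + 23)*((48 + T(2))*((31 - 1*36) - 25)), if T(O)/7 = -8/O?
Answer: -81600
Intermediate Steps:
T(O) = -56/O (T(O) = 7*(-8/O) = -56/O)
(113 + 23)*((48 + T(2))*((31 - 1*36) - 25)) = (113 + 23)*((48 - 56/2)*((31 - 1*36) - 25)) = 136*((48 - 56*½)*((31 - 36) - 25)) = 136*((48 - 28)*(-5 - 25)) = 136*(20*(-30)) = 136*(-600) = -81600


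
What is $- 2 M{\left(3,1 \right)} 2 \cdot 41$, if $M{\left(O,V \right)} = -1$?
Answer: $164$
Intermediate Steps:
$- 2 M{\left(3,1 \right)} 2 \cdot 41 = \left(-2\right) \left(-1\right) 2 \cdot 41 = 2 \cdot 2 \cdot 41 = 4 \cdot 41 = 164$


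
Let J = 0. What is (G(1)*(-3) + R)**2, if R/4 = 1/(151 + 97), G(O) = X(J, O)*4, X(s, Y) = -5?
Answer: 13845841/3844 ≈ 3601.9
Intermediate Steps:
G(O) = -20 (G(O) = -5*4 = -20)
R = 1/62 (R = 4/(151 + 97) = 4/248 = 4*(1/248) = 1/62 ≈ 0.016129)
(G(1)*(-3) + R)**2 = (-20*(-3) + 1/62)**2 = (60 + 1/62)**2 = (3721/62)**2 = 13845841/3844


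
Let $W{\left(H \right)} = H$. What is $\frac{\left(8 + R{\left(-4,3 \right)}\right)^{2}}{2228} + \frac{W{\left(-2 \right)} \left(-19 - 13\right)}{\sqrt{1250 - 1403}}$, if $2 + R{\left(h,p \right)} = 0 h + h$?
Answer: $\frac{1}{557} - \frac{64 i \sqrt{17}}{51} \approx 0.0017953 - 5.1741 i$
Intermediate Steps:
$R{\left(h,p \right)} = -2 + h$ ($R{\left(h,p \right)} = -2 + \left(0 h + h\right) = -2 + \left(0 + h\right) = -2 + h$)
$\frac{\left(8 + R{\left(-4,3 \right)}\right)^{2}}{2228} + \frac{W{\left(-2 \right)} \left(-19 - 13\right)}{\sqrt{1250 - 1403}} = \frac{\left(8 - 6\right)^{2}}{2228} + \frac{\left(-2\right) \left(-19 - 13\right)}{\sqrt{1250 - 1403}} = \left(8 - 6\right)^{2} \cdot \frac{1}{2228} + \frac{\left(-2\right) \left(-32\right)}{\sqrt{-153}} = 2^{2} \cdot \frac{1}{2228} + \frac{64}{3 i \sqrt{17}} = 4 \cdot \frac{1}{2228} + 64 \left(- \frac{i \sqrt{17}}{51}\right) = \frac{1}{557} - \frac{64 i \sqrt{17}}{51}$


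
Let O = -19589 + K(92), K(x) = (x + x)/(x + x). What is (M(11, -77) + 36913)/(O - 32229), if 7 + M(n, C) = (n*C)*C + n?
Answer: -102136/51817 ≈ -1.9711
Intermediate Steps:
K(x) = 1 (K(x) = (2*x)/((2*x)) = (2*x)*(1/(2*x)) = 1)
M(n, C) = -7 + n + n*C² (M(n, C) = -7 + ((n*C)*C + n) = -7 + ((C*n)*C + n) = -7 + (n*C² + n) = -7 + (n + n*C²) = -7 + n + n*C²)
O = -19588 (O = -19589 + 1 = -19588)
(M(11, -77) + 36913)/(O - 32229) = ((-7 + 11 + 11*(-77)²) + 36913)/(-19588 - 32229) = ((-7 + 11 + 11*5929) + 36913)/(-51817) = ((-7 + 11 + 65219) + 36913)*(-1/51817) = (65223 + 36913)*(-1/51817) = 102136*(-1/51817) = -102136/51817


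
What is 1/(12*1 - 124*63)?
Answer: -1/7800 ≈ -0.00012821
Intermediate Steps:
1/(12*1 - 124*63) = 1/(12 - 7812) = 1/(-7800) = -1/7800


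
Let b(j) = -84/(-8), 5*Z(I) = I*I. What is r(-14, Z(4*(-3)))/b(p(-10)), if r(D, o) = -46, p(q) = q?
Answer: -92/21 ≈ -4.3810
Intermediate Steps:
Z(I) = I²/5 (Z(I) = (I*I)/5 = I²/5)
b(j) = 21/2 (b(j) = -84*(-⅛) = 21/2)
r(-14, Z(4*(-3)))/b(p(-10)) = -46/21/2 = -46*2/21 = -92/21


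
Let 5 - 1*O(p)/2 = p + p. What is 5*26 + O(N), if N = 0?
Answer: 140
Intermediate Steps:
O(p) = 10 - 4*p (O(p) = 10 - 2*(p + p) = 10 - 4*p)
5*26 + O(N) = 5*26 + (10 - 4*0) = 130 + (10 + 0) = 130 + 10 = 140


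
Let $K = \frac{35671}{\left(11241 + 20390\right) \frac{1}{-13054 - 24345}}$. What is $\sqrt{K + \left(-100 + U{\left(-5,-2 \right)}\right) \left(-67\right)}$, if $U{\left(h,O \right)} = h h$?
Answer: $\frac{i \sqrt{37170029478974}}{31631} \approx 192.75 i$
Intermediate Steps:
$U{\left(h,O \right)} = h^{2}$
$K = - \frac{1334059729}{31631}$ ($K = \frac{35671}{31631 \frac{1}{-37399}} = \frac{35671}{31631 \left(- \frac{1}{37399}\right)} = \frac{35671}{- \frac{31631}{37399}} = 35671 \left(- \frac{37399}{31631}\right) = - \frac{1334059729}{31631} \approx -42176.0$)
$\sqrt{K + \left(-100 + U{\left(-5,-2 \right)}\right) \left(-67\right)} = \sqrt{- \frac{1334059729}{31631} + \left(-100 + \left(-5\right)^{2}\right) \left(-67\right)} = \sqrt{- \frac{1334059729}{31631} + \left(-100 + 25\right) \left(-67\right)} = \sqrt{- \frac{1334059729}{31631} - -5025} = \sqrt{- \frac{1334059729}{31631} + 5025} = \sqrt{- \frac{1175113954}{31631}} = \frac{i \sqrt{37170029478974}}{31631}$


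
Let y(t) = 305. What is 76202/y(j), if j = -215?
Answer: 76202/305 ≈ 249.84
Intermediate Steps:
76202/y(j) = 76202/305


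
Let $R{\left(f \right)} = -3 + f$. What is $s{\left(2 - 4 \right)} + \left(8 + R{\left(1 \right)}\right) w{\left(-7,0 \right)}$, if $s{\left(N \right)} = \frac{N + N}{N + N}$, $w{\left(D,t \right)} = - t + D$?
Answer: $-41$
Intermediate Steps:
$w{\left(D,t \right)} = D - t$
$s{\left(N \right)} = 1$ ($s{\left(N \right)} = \frac{2 N}{2 N} = 2 N \frac{1}{2 N} = 1$)
$s{\left(2 - 4 \right)} + \left(8 + R{\left(1 \right)}\right) w{\left(-7,0 \right)} = 1 + \left(8 + \left(-3 + 1\right)\right) \left(-7 - 0\right) = 1 + \left(8 - 2\right) \left(-7 + 0\right) = 1 + 6 \left(-7\right) = 1 - 42 = -41$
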